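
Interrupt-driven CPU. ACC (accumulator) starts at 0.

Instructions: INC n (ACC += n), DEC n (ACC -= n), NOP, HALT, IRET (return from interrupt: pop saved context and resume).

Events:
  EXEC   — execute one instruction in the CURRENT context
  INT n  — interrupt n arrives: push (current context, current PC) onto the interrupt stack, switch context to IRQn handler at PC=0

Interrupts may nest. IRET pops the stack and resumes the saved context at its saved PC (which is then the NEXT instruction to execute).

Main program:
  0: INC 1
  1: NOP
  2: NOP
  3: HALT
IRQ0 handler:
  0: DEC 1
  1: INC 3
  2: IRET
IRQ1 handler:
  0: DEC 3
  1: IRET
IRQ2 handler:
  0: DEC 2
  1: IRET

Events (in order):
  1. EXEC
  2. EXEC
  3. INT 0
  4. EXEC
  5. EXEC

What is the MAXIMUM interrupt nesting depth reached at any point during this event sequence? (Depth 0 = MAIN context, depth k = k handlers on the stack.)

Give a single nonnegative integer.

Answer: 1

Derivation:
Event 1 (EXEC): [MAIN] PC=0: INC 1 -> ACC=1 [depth=0]
Event 2 (EXEC): [MAIN] PC=1: NOP [depth=0]
Event 3 (INT 0): INT 0 arrives: push (MAIN, PC=2), enter IRQ0 at PC=0 (depth now 1) [depth=1]
Event 4 (EXEC): [IRQ0] PC=0: DEC 1 -> ACC=0 [depth=1]
Event 5 (EXEC): [IRQ0] PC=1: INC 3 -> ACC=3 [depth=1]
Max depth observed: 1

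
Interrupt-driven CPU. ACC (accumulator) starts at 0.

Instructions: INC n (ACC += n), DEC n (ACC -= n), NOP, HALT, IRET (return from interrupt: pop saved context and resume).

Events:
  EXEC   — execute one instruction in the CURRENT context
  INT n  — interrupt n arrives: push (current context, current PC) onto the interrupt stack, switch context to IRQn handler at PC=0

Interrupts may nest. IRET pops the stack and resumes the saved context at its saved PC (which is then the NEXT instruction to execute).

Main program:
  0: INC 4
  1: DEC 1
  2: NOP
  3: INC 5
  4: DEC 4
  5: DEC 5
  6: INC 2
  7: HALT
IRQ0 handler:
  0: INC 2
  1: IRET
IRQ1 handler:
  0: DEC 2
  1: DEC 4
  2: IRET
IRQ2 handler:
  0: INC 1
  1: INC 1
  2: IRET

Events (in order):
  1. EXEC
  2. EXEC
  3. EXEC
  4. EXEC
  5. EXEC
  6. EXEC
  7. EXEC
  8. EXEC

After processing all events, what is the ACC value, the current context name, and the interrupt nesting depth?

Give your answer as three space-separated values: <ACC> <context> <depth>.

Event 1 (EXEC): [MAIN] PC=0: INC 4 -> ACC=4
Event 2 (EXEC): [MAIN] PC=1: DEC 1 -> ACC=3
Event 3 (EXEC): [MAIN] PC=2: NOP
Event 4 (EXEC): [MAIN] PC=3: INC 5 -> ACC=8
Event 5 (EXEC): [MAIN] PC=4: DEC 4 -> ACC=4
Event 6 (EXEC): [MAIN] PC=5: DEC 5 -> ACC=-1
Event 7 (EXEC): [MAIN] PC=6: INC 2 -> ACC=1
Event 8 (EXEC): [MAIN] PC=7: HALT

Answer: 1 MAIN 0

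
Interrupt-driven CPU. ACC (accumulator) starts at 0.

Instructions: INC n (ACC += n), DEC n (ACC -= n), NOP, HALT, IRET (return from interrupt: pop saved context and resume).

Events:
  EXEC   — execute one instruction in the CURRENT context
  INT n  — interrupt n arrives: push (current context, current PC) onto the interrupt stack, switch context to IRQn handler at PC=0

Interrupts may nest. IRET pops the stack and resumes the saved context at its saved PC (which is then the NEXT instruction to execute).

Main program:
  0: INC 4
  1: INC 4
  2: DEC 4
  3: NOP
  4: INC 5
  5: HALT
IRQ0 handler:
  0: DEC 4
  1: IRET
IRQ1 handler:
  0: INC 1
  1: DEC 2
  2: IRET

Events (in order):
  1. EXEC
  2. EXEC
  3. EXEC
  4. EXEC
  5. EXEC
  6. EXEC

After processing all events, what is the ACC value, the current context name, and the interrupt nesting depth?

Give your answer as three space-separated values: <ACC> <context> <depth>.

Answer: 9 MAIN 0

Derivation:
Event 1 (EXEC): [MAIN] PC=0: INC 4 -> ACC=4
Event 2 (EXEC): [MAIN] PC=1: INC 4 -> ACC=8
Event 3 (EXEC): [MAIN] PC=2: DEC 4 -> ACC=4
Event 4 (EXEC): [MAIN] PC=3: NOP
Event 5 (EXEC): [MAIN] PC=4: INC 5 -> ACC=9
Event 6 (EXEC): [MAIN] PC=5: HALT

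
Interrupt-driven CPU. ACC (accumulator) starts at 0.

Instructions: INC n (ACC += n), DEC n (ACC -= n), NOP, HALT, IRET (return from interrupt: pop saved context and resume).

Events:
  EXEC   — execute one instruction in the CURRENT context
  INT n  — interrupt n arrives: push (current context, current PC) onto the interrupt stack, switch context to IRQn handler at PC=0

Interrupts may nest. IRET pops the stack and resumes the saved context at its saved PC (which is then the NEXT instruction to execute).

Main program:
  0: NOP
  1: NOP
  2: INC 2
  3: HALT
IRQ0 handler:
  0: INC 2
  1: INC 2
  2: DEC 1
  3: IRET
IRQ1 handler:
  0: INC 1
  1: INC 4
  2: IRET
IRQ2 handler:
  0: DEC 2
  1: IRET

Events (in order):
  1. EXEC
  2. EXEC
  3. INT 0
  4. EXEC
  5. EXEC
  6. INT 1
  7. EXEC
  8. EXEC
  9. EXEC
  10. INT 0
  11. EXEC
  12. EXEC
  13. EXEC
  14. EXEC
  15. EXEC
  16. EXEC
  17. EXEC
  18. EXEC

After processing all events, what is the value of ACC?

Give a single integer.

Answer: 13

Derivation:
Event 1 (EXEC): [MAIN] PC=0: NOP
Event 2 (EXEC): [MAIN] PC=1: NOP
Event 3 (INT 0): INT 0 arrives: push (MAIN, PC=2), enter IRQ0 at PC=0 (depth now 1)
Event 4 (EXEC): [IRQ0] PC=0: INC 2 -> ACC=2
Event 5 (EXEC): [IRQ0] PC=1: INC 2 -> ACC=4
Event 6 (INT 1): INT 1 arrives: push (IRQ0, PC=2), enter IRQ1 at PC=0 (depth now 2)
Event 7 (EXEC): [IRQ1] PC=0: INC 1 -> ACC=5
Event 8 (EXEC): [IRQ1] PC=1: INC 4 -> ACC=9
Event 9 (EXEC): [IRQ1] PC=2: IRET -> resume IRQ0 at PC=2 (depth now 1)
Event 10 (INT 0): INT 0 arrives: push (IRQ0, PC=2), enter IRQ0 at PC=0 (depth now 2)
Event 11 (EXEC): [IRQ0] PC=0: INC 2 -> ACC=11
Event 12 (EXEC): [IRQ0] PC=1: INC 2 -> ACC=13
Event 13 (EXEC): [IRQ0] PC=2: DEC 1 -> ACC=12
Event 14 (EXEC): [IRQ0] PC=3: IRET -> resume IRQ0 at PC=2 (depth now 1)
Event 15 (EXEC): [IRQ0] PC=2: DEC 1 -> ACC=11
Event 16 (EXEC): [IRQ0] PC=3: IRET -> resume MAIN at PC=2 (depth now 0)
Event 17 (EXEC): [MAIN] PC=2: INC 2 -> ACC=13
Event 18 (EXEC): [MAIN] PC=3: HALT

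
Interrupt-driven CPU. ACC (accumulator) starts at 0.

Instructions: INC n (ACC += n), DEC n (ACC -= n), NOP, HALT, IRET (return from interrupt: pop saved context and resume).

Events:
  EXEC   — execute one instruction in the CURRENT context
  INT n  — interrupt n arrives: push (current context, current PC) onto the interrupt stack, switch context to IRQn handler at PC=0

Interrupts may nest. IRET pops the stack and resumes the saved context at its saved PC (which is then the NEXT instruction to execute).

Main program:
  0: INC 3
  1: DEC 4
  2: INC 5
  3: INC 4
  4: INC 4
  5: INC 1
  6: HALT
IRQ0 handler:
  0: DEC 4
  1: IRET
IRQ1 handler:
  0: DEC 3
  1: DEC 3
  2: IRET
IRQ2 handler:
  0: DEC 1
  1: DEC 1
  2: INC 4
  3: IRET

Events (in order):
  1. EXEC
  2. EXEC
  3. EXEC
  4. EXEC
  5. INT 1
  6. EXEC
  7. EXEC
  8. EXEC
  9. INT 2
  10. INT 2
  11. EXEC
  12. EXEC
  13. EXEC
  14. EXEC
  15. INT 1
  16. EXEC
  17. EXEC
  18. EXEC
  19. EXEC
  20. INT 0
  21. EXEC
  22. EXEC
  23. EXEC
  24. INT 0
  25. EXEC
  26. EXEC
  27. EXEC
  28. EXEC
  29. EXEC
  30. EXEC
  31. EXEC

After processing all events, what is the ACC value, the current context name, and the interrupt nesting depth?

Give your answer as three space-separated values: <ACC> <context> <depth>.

Event 1 (EXEC): [MAIN] PC=0: INC 3 -> ACC=3
Event 2 (EXEC): [MAIN] PC=1: DEC 4 -> ACC=-1
Event 3 (EXEC): [MAIN] PC=2: INC 5 -> ACC=4
Event 4 (EXEC): [MAIN] PC=3: INC 4 -> ACC=8
Event 5 (INT 1): INT 1 arrives: push (MAIN, PC=4), enter IRQ1 at PC=0 (depth now 1)
Event 6 (EXEC): [IRQ1] PC=0: DEC 3 -> ACC=5
Event 7 (EXEC): [IRQ1] PC=1: DEC 3 -> ACC=2
Event 8 (EXEC): [IRQ1] PC=2: IRET -> resume MAIN at PC=4 (depth now 0)
Event 9 (INT 2): INT 2 arrives: push (MAIN, PC=4), enter IRQ2 at PC=0 (depth now 1)
Event 10 (INT 2): INT 2 arrives: push (IRQ2, PC=0), enter IRQ2 at PC=0 (depth now 2)
Event 11 (EXEC): [IRQ2] PC=0: DEC 1 -> ACC=1
Event 12 (EXEC): [IRQ2] PC=1: DEC 1 -> ACC=0
Event 13 (EXEC): [IRQ2] PC=2: INC 4 -> ACC=4
Event 14 (EXEC): [IRQ2] PC=3: IRET -> resume IRQ2 at PC=0 (depth now 1)
Event 15 (INT 1): INT 1 arrives: push (IRQ2, PC=0), enter IRQ1 at PC=0 (depth now 2)
Event 16 (EXEC): [IRQ1] PC=0: DEC 3 -> ACC=1
Event 17 (EXEC): [IRQ1] PC=1: DEC 3 -> ACC=-2
Event 18 (EXEC): [IRQ1] PC=2: IRET -> resume IRQ2 at PC=0 (depth now 1)
Event 19 (EXEC): [IRQ2] PC=0: DEC 1 -> ACC=-3
Event 20 (INT 0): INT 0 arrives: push (IRQ2, PC=1), enter IRQ0 at PC=0 (depth now 2)
Event 21 (EXEC): [IRQ0] PC=0: DEC 4 -> ACC=-7
Event 22 (EXEC): [IRQ0] PC=1: IRET -> resume IRQ2 at PC=1 (depth now 1)
Event 23 (EXEC): [IRQ2] PC=1: DEC 1 -> ACC=-8
Event 24 (INT 0): INT 0 arrives: push (IRQ2, PC=2), enter IRQ0 at PC=0 (depth now 2)
Event 25 (EXEC): [IRQ0] PC=0: DEC 4 -> ACC=-12
Event 26 (EXEC): [IRQ0] PC=1: IRET -> resume IRQ2 at PC=2 (depth now 1)
Event 27 (EXEC): [IRQ2] PC=2: INC 4 -> ACC=-8
Event 28 (EXEC): [IRQ2] PC=3: IRET -> resume MAIN at PC=4 (depth now 0)
Event 29 (EXEC): [MAIN] PC=4: INC 4 -> ACC=-4
Event 30 (EXEC): [MAIN] PC=5: INC 1 -> ACC=-3
Event 31 (EXEC): [MAIN] PC=6: HALT

Answer: -3 MAIN 0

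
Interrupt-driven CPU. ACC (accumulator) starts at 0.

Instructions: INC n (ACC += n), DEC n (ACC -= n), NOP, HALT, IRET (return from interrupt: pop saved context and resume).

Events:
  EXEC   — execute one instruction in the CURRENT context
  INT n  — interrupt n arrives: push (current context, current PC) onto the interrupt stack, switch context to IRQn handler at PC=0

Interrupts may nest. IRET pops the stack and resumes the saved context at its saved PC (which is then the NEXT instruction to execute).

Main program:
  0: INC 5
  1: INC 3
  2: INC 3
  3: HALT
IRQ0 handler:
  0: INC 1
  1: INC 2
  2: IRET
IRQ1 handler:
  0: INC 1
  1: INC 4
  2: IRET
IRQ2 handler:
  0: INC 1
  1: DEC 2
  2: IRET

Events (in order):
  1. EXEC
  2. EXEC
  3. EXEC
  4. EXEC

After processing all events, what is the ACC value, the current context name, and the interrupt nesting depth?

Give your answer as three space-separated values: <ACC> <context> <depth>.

Event 1 (EXEC): [MAIN] PC=0: INC 5 -> ACC=5
Event 2 (EXEC): [MAIN] PC=1: INC 3 -> ACC=8
Event 3 (EXEC): [MAIN] PC=2: INC 3 -> ACC=11
Event 4 (EXEC): [MAIN] PC=3: HALT

Answer: 11 MAIN 0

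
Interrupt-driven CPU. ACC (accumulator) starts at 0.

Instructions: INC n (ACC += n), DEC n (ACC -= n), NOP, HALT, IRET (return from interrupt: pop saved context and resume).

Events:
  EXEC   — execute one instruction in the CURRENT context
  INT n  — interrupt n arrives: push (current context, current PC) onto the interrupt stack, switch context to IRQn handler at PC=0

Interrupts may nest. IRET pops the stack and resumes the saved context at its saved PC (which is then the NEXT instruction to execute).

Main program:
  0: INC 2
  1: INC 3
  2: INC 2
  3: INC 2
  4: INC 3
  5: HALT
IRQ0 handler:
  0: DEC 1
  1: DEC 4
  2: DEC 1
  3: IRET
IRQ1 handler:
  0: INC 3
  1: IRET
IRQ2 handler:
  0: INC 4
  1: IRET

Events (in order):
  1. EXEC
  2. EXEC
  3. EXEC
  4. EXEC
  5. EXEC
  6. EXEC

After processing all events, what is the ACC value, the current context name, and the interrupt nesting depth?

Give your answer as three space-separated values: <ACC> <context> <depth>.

Answer: 12 MAIN 0

Derivation:
Event 1 (EXEC): [MAIN] PC=0: INC 2 -> ACC=2
Event 2 (EXEC): [MAIN] PC=1: INC 3 -> ACC=5
Event 3 (EXEC): [MAIN] PC=2: INC 2 -> ACC=7
Event 4 (EXEC): [MAIN] PC=3: INC 2 -> ACC=9
Event 5 (EXEC): [MAIN] PC=4: INC 3 -> ACC=12
Event 6 (EXEC): [MAIN] PC=5: HALT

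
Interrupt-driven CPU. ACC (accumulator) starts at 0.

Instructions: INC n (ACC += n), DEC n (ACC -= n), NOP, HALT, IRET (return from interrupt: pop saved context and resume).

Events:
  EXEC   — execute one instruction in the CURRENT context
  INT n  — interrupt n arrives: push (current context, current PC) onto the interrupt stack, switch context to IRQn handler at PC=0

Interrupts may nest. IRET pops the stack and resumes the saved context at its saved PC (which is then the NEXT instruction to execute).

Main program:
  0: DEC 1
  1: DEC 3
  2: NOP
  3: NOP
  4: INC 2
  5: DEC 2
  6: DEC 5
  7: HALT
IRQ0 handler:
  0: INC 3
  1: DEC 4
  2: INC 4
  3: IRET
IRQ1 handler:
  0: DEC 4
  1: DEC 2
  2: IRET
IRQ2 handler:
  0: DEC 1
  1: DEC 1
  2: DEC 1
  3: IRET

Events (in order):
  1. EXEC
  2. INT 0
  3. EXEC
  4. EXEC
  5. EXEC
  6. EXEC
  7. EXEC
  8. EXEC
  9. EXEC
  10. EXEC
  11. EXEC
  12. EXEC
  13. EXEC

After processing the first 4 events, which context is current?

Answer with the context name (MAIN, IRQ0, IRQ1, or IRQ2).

Event 1 (EXEC): [MAIN] PC=0: DEC 1 -> ACC=-1
Event 2 (INT 0): INT 0 arrives: push (MAIN, PC=1), enter IRQ0 at PC=0 (depth now 1)
Event 3 (EXEC): [IRQ0] PC=0: INC 3 -> ACC=2
Event 4 (EXEC): [IRQ0] PC=1: DEC 4 -> ACC=-2

Answer: IRQ0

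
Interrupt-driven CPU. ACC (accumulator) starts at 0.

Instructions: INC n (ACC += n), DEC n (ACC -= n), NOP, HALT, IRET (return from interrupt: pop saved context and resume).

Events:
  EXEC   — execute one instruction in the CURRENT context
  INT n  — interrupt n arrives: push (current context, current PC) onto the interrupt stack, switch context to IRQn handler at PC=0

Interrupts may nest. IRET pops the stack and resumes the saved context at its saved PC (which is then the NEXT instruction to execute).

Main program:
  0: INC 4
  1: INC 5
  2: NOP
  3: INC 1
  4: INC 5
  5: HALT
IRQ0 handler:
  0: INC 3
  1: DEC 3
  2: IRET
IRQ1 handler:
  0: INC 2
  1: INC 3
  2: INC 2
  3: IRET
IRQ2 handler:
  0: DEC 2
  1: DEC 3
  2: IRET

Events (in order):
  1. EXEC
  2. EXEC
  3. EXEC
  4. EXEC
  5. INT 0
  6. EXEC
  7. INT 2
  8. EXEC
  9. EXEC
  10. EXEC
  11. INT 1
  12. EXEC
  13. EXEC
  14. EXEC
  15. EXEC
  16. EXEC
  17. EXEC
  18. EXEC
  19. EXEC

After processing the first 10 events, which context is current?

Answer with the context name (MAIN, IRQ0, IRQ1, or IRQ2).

Event 1 (EXEC): [MAIN] PC=0: INC 4 -> ACC=4
Event 2 (EXEC): [MAIN] PC=1: INC 5 -> ACC=9
Event 3 (EXEC): [MAIN] PC=2: NOP
Event 4 (EXEC): [MAIN] PC=3: INC 1 -> ACC=10
Event 5 (INT 0): INT 0 arrives: push (MAIN, PC=4), enter IRQ0 at PC=0 (depth now 1)
Event 6 (EXEC): [IRQ0] PC=0: INC 3 -> ACC=13
Event 7 (INT 2): INT 2 arrives: push (IRQ0, PC=1), enter IRQ2 at PC=0 (depth now 2)
Event 8 (EXEC): [IRQ2] PC=0: DEC 2 -> ACC=11
Event 9 (EXEC): [IRQ2] PC=1: DEC 3 -> ACC=8
Event 10 (EXEC): [IRQ2] PC=2: IRET -> resume IRQ0 at PC=1 (depth now 1)

Answer: IRQ0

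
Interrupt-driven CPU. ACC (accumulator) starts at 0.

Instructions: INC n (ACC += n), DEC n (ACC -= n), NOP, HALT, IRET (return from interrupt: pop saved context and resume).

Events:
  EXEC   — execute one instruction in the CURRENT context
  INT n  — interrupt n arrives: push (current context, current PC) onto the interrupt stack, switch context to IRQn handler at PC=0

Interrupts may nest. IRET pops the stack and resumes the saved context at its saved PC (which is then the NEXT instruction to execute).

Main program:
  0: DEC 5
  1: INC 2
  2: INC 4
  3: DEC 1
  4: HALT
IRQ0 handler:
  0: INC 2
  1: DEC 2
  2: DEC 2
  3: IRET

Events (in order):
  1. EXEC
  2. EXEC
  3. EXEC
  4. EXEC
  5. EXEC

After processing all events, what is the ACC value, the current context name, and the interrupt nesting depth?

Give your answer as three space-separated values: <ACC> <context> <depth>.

Answer: 0 MAIN 0

Derivation:
Event 1 (EXEC): [MAIN] PC=0: DEC 5 -> ACC=-5
Event 2 (EXEC): [MAIN] PC=1: INC 2 -> ACC=-3
Event 3 (EXEC): [MAIN] PC=2: INC 4 -> ACC=1
Event 4 (EXEC): [MAIN] PC=3: DEC 1 -> ACC=0
Event 5 (EXEC): [MAIN] PC=4: HALT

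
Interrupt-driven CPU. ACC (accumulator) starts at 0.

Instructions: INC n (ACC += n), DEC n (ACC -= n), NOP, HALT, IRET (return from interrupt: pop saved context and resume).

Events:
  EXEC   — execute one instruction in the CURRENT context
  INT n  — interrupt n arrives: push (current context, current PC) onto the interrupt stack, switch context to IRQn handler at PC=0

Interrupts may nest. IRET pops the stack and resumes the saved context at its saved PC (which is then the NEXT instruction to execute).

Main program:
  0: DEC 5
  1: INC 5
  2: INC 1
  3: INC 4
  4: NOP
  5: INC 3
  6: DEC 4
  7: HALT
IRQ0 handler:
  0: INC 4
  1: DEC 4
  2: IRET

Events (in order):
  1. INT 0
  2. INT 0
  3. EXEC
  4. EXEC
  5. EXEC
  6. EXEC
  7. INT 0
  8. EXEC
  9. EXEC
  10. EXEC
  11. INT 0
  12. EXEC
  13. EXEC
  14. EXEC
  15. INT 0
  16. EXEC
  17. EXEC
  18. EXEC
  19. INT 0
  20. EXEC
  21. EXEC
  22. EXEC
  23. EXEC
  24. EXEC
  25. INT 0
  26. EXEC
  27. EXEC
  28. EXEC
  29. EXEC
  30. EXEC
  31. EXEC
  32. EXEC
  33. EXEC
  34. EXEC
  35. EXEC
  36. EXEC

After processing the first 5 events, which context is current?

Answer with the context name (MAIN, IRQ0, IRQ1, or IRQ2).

Event 1 (INT 0): INT 0 arrives: push (MAIN, PC=0), enter IRQ0 at PC=0 (depth now 1)
Event 2 (INT 0): INT 0 arrives: push (IRQ0, PC=0), enter IRQ0 at PC=0 (depth now 2)
Event 3 (EXEC): [IRQ0] PC=0: INC 4 -> ACC=4
Event 4 (EXEC): [IRQ0] PC=1: DEC 4 -> ACC=0
Event 5 (EXEC): [IRQ0] PC=2: IRET -> resume IRQ0 at PC=0 (depth now 1)

Answer: IRQ0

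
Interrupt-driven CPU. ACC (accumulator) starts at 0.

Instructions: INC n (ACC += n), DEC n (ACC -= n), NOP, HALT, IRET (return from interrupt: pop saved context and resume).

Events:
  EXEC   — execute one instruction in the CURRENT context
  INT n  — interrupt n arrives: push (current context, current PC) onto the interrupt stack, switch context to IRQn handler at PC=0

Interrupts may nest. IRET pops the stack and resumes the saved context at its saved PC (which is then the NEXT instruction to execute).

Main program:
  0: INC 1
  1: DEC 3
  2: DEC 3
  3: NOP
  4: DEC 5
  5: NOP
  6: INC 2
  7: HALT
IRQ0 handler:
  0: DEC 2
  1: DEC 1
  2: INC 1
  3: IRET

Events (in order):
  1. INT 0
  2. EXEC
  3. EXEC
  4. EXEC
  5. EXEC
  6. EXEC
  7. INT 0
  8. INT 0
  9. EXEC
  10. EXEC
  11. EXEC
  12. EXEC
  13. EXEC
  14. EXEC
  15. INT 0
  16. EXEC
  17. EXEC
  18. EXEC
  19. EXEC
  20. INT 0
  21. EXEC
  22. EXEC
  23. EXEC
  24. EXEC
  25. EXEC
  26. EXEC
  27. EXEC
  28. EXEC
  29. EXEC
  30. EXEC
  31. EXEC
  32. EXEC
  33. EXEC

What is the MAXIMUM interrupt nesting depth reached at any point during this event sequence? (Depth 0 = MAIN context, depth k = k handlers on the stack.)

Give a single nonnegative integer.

Event 1 (INT 0): INT 0 arrives: push (MAIN, PC=0), enter IRQ0 at PC=0 (depth now 1) [depth=1]
Event 2 (EXEC): [IRQ0] PC=0: DEC 2 -> ACC=-2 [depth=1]
Event 3 (EXEC): [IRQ0] PC=1: DEC 1 -> ACC=-3 [depth=1]
Event 4 (EXEC): [IRQ0] PC=2: INC 1 -> ACC=-2 [depth=1]
Event 5 (EXEC): [IRQ0] PC=3: IRET -> resume MAIN at PC=0 (depth now 0) [depth=0]
Event 6 (EXEC): [MAIN] PC=0: INC 1 -> ACC=-1 [depth=0]
Event 7 (INT 0): INT 0 arrives: push (MAIN, PC=1), enter IRQ0 at PC=0 (depth now 1) [depth=1]
Event 8 (INT 0): INT 0 arrives: push (IRQ0, PC=0), enter IRQ0 at PC=0 (depth now 2) [depth=2]
Event 9 (EXEC): [IRQ0] PC=0: DEC 2 -> ACC=-3 [depth=2]
Event 10 (EXEC): [IRQ0] PC=1: DEC 1 -> ACC=-4 [depth=2]
Event 11 (EXEC): [IRQ0] PC=2: INC 1 -> ACC=-3 [depth=2]
Event 12 (EXEC): [IRQ0] PC=3: IRET -> resume IRQ0 at PC=0 (depth now 1) [depth=1]
Event 13 (EXEC): [IRQ0] PC=0: DEC 2 -> ACC=-5 [depth=1]
Event 14 (EXEC): [IRQ0] PC=1: DEC 1 -> ACC=-6 [depth=1]
Event 15 (INT 0): INT 0 arrives: push (IRQ0, PC=2), enter IRQ0 at PC=0 (depth now 2) [depth=2]
Event 16 (EXEC): [IRQ0] PC=0: DEC 2 -> ACC=-8 [depth=2]
Event 17 (EXEC): [IRQ0] PC=1: DEC 1 -> ACC=-9 [depth=2]
Event 18 (EXEC): [IRQ0] PC=2: INC 1 -> ACC=-8 [depth=2]
Event 19 (EXEC): [IRQ0] PC=3: IRET -> resume IRQ0 at PC=2 (depth now 1) [depth=1]
Event 20 (INT 0): INT 0 arrives: push (IRQ0, PC=2), enter IRQ0 at PC=0 (depth now 2) [depth=2]
Event 21 (EXEC): [IRQ0] PC=0: DEC 2 -> ACC=-10 [depth=2]
Event 22 (EXEC): [IRQ0] PC=1: DEC 1 -> ACC=-11 [depth=2]
Event 23 (EXEC): [IRQ0] PC=2: INC 1 -> ACC=-10 [depth=2]
Event 24 (EXEC): [IRQ0] PC=3: IRET -> resume IRQ0 at PC=2 (depth now 1) [depth=1]
Event 25 (EXEC): [IRQ0] PC=2: INC 1 -> ACC=-9 [depth=1]
Event 26 (EXEC): [IRQ0] PC=3: IRET -> resume MAIN at PC=1 (depth now 0) [depth=0]
Event 27 (EXEC): [MAIN] PC=1: DEC 3 -> ACC=-12 [depth=0]
Event 28 (EXEC): [MAIN] PC=2: DEC 3 -> ACC=-15 [depth=0]
Event 29 (EXEC): [MAIN] PC=3: NOP [depth=0]
Event 30 (EXEC): [MAIN] PC=4: DEC 5 -> ACC=-20 [depth=0]
Event 31 (EXEC): [MAIN] PC=5: NOP [depth=0]
Event 32 (EXEC): [MAIN] PC=6: INC 2 -> ACC=-18 [depth=0]
Event 33 (EXEC): [MAIN] PC=7: HALT [depth=0]
Max depth observed: 2

Answer: 2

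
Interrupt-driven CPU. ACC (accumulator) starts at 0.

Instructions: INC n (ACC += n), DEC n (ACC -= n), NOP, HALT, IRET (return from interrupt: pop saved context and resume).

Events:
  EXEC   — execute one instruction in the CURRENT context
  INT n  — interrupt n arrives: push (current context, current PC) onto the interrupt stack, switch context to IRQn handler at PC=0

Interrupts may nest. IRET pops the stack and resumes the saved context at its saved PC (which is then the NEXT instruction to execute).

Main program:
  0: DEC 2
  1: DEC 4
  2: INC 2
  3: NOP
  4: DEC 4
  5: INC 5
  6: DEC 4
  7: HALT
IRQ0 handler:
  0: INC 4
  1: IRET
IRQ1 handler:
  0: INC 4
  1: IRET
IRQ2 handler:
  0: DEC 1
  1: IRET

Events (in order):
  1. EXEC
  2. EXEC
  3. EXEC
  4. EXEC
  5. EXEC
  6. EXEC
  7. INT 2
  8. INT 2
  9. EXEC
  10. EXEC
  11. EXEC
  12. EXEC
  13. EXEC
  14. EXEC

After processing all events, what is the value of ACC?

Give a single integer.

Answer: -9

Derivation:
Event 1 (EXEC): [MAIN] PC=0: DEC 2 -> ACC=-2
Event 2 (EXEC): [MAIN] PC=1: DEC 4 -> ACC=-6
Event 3 (EXEC): [MAIN] PC=2: INC 2 -> ACC=-4
Event 4 (EXEC): [MAIN] PC=3: NOP
Event 5 (EXEC): [MAIN] PC=4: DEC 4 -> ACC=-8
Event 6 (EXEC): [MAIN] PC=5: INC 5 -> ACC=-3
Event 7 (INT 2): INT 2 arrives: push (MAIN, PC=6), enter IRQ2 at PC=0 (depth now 1)
Event 8 (INT 2): INT 2 arrives: push (IRQ2, PC=0), enter IRQ2 at PC=0 (depth now 2)
Event 9 (EXEC): [IRQ2] PC=0: DEC 1 -> ACC=-4
Event 10 (EXEC): [IRQ2] PC=1: IRET -> resume IRQ2 at PC=0 (depth now 1)
Event 11 (EXEC): [IRQ2] PC=0: DEC 1 -> ACC=-5
Event 12 (EXEC): [IRQ2] PC=1: IRET -> resume MAIN at PC=6 (depth now 0)
Event 13 (EXEC): [MAIN] PC=6: DEC 4 -> ACC=-9
Event 14 (EXEC): [MAIN] PC=7: HALT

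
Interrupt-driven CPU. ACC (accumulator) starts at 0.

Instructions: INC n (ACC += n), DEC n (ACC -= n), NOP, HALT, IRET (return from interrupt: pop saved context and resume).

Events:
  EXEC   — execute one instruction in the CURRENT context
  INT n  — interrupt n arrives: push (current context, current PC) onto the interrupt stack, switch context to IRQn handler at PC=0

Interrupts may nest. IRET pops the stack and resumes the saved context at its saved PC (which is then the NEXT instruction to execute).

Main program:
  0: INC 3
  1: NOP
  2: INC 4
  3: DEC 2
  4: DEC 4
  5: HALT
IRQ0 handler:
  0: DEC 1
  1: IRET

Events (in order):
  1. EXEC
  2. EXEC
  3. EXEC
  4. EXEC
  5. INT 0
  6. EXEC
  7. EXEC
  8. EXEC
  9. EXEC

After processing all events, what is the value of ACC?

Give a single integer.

Answer: 0

Derivation:
Event 1 (EXEC): [MAIN] PC=0: INC 3 -> ACC=3
Event 2 (EXEC): [MAIN] PC=1: NOP
Event 3 (EXEC): [MAIN] PC=2: INC 4 -> ACC=7
Event 4 (EXEC): [MAIN] PC=3: DEC 2 -> ACC=5
Event 5 (INT 0): INT 0 arrives: push (MAIN, PC=4), enter IRQ0 at PC=0 (depth now 1)
Event 6 (EXEC): [IRQ0] PC=0: DEC 1 -> ACC=4
Event 7 (EXEC): [IRQ0] PC=1: IRET -> resume MAIN at PC=4 (depth now 0)
Event 8 (EXEC): [MAIN] PC=4: DEC 4 -> ACC=0
Event 9 (EXEC): [MAIN] PC=5: HALT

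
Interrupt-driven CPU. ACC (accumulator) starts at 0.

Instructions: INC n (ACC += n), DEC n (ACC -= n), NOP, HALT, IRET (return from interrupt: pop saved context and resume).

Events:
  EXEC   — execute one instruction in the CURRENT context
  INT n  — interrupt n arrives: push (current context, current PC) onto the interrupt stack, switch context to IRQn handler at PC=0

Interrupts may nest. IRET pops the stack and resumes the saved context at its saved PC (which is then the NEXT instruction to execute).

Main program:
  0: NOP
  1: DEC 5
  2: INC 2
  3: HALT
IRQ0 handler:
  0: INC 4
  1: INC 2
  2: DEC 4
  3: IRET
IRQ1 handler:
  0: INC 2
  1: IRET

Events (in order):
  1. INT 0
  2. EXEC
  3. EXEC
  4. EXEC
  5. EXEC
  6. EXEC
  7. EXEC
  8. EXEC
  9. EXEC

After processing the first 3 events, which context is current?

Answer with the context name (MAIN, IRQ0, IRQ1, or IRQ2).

Event 1 (INT 0): INT 0 arrives: push (MAIN, PC=0), enter IRQ0 at PC=0 (depth now 1)
Event 2 (EXEC): [IRQ0] PC=0: INC 4 -> ACC=4
Event 3 (EXEC): [IRQ0] PC=1: INC 2 -> ACC=6

Answer: IRQ0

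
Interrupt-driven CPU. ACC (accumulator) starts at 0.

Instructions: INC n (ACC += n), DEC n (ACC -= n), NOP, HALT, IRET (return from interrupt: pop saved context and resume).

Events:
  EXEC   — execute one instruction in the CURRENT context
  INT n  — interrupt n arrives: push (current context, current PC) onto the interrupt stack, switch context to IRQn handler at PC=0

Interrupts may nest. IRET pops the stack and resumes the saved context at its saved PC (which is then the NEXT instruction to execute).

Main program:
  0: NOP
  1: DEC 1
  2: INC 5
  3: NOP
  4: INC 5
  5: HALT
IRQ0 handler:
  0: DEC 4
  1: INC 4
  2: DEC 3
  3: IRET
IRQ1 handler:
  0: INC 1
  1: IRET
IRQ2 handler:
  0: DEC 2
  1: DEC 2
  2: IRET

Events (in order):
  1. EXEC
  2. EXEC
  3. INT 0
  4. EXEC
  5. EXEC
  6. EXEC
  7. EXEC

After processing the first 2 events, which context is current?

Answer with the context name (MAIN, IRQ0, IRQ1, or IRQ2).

Answer: MAIN

Derivation:
Event 1 (EXEC): [MAIN] PC=0: NOP
Event 2 (EXEC): [MAIN] PC=1: DEC 1 -> ACC=-1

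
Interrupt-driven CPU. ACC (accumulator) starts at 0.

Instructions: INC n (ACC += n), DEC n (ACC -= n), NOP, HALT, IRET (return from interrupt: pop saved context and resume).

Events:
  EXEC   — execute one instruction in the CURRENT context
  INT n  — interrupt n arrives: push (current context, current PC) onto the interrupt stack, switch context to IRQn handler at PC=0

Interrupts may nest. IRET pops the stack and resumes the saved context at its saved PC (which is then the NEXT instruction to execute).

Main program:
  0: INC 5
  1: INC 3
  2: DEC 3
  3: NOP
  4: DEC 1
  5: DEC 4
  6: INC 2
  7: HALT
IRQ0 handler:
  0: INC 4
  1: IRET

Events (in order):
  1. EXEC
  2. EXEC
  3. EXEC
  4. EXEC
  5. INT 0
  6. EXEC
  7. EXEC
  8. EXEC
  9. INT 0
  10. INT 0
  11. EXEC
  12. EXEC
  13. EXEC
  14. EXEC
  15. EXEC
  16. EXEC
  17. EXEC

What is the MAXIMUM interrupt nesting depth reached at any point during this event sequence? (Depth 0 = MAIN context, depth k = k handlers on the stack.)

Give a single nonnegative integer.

Answer: 2

Derivation:
Event 1 (EXEC): [MAIN] PC=0: INC 5 -> ACC=5 [depth=0]
Event 2 (EXEC): [MAIN] PC=1: INC 3 -> ACC=8 [depth=0]
Event 3 (EXEC): [MAIN] PC=2: DEC 3 -> ACC=5 [depth=0]
Event 4 (EXEC): [MAIN] PC=3: NOP [depth=0]
Event 5 (INT 0): INT 0 arrives: push (MAIN, PC=4), enter IRQ0 at PC=0 (depth now 1) [depth=1]
Event 6 (EXEC): [IRQ0] PC=0: INC 4 -> ACC=9 [depth=1]
Event 7 (EXEC): [IRQ0] PC=1: IRET -> resume MAIN at PC=4 (depth now 0) [depth=0]
Event 8 (EXEC): [MAIN] PC=4: DEC 1 -> ACC=8 [depth=0]
Event 9 (INT 0): INT 0 arrives: push (MAIN, PC=5), enter IRQ0 at PC=0 (depth now 1) [depth=1]
Event 10 (INT 0): INT 0 arrives: push (IRQ0, PC=0), enter IRQ0 at PC=0 (depth now 2) [depth=2]
Event 11 (EXEC): [IRQ0] PC=0: INC 4 -> ACC=12 [depth=2]
Event 12 (EXEC): [IRQ0] PC=1: IRET -> resume IRQ0 at PC=0 (depth now 1) [depth=1]
Event 13 (EXEC): [IRQ0] PC=0: INC 4 -> ACC=16 [depth=1]
Event 14 (EXEC): [IRQ0] PC=1: IRET -> resume MAIN at PC=5 (depth now 0) [depth=0]
Event 15 (EXEC): [MAIN] PC=5: DEC 4 -> ACC=12 [depth=0]
Event 16 (EXEC): [MAIN] PC=6: INC 2 -> ACC=14 [depth=0]
Event 17 (EXEC): [MAIN] PC=7: HALT [depth=0]
Max depth observed: 2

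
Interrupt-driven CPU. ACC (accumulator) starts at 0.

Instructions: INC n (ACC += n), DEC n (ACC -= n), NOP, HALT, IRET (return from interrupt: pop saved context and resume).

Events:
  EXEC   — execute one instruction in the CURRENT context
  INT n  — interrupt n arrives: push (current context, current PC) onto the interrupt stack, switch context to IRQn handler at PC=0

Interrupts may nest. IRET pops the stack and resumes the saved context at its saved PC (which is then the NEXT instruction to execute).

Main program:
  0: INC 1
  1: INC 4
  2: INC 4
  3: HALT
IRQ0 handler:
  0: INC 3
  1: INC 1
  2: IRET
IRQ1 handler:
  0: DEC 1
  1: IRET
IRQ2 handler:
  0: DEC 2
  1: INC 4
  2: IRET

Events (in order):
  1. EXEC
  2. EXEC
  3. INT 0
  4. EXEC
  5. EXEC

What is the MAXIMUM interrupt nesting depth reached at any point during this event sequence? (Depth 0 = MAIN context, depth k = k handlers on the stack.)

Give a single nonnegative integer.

Event 1 (EXEC): [MAIN] PC=0: INC 1 -> ACC=1 [depth=0]
Event 2 (EXEC): [MAIN] PC=1: INC 4 -> ACC=5 [depth=0]
Event 3 (INT 0): INT 0 arrives: push (MAIN, PC=2), enter IRQ0 at PC=0 (depth now 1) [depth=1]
Event 4 (EXEC): [IRQ0] PC=0: INC 3 -> ACC=8 [depth=1]
Event 5 (EXEC): [IRQ0] PC=1: INC 1 -> ACC=9 [depth=1]
Max depth observed: 1

Answer: 1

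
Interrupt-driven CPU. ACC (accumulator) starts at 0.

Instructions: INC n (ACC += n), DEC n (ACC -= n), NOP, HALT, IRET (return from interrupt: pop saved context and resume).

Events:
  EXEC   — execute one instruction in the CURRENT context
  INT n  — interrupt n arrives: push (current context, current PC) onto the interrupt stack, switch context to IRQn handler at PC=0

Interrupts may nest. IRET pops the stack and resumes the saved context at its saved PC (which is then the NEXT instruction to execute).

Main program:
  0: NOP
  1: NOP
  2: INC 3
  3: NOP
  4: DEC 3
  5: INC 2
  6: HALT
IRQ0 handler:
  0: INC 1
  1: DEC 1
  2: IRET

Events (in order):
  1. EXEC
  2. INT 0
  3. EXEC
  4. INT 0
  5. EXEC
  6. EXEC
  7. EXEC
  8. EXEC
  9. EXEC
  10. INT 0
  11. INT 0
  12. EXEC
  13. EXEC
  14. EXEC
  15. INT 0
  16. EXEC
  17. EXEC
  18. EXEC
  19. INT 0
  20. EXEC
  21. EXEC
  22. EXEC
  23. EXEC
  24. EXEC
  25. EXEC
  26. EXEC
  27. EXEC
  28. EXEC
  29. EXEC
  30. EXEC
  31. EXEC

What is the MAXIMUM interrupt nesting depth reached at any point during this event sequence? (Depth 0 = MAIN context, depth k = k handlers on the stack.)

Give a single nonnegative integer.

Event 1 (EXEC): [MAIN] PC=0: NOP [depth=0]
Event 2 (INT 0): INT 0 arrives: push (MAIN, PC=1), enter IRQ0 at PC=0 (depth now 1) [depth=1]
Event 3 (EXEC): [IRQ0] PC=0: INC 1 -> ACC=1 [depth=1]
Event 4 (INT 0): INT 0 arrives: push (IRQ0, PC=1), enter IRQ0 at PC=0 (depth now 2) [depth=2]
Event 5 (EXEC): [IRQ0] PC=0: INC 1 -> ACC=2 [depth=2]
Event 6 (EXEC): [IRQ0] PC=1: DEC 1 -> ACC=1 [depth=2]
Event 7 (EXEC): [IRQ0] PC=2: IRET -> resume IRQ0 at PC=1 (depth now 1) [depth=1]
Event 8 (EXEC): [IRQ0] PC=1: DEC 1 -> ACC=0 [depth=1]
Event 9 (EXEC): [IRQ0] PC=2: IRET -> resume MAIN at PC=1 (depth now 0) [depth=0]
Event 10 (INT 0): INT 0 arrives: push (MAIN, PC=1), enter IRQ0 at PC=0 (depth now 1) [depth=1]
Event 11 (INT 0): INT 0 arrives: push (IRQ0, PC=0), enter IRQ0 at PC=0 (depth now 2) [depth=2]
Event 12 (EXEC): [IRQ0] PC=0: INC 1 -> ACC=1 [depth=2]
Event 13 (EXEC): [IRQ0] PC=1: DEC 1 -> ACC=0 [depth=2]
Event 14 (EXEC): [IRQ0] PC=2: IRET -> resume IRQ0 at PC=0 (depth now 1) [depth=1]
Event 15 (INT 0): INT 0 arrives: push (IRQ0, PC=0), enter IRQ0 at PC=0 (depth now 2) [depth=2]
Event 16 (EXEC): [IRQ0] PC=0: INC 1 -> ACC=1 [depth=2]
Event 17 (EXEC): [IRQ0] PC=1: DEC 1 -> ACC=0 [depth=2]
Event 18 (EXEC): [IRQ0] PC=2: IRET -> resume IRQ0 at PC=0 (depth now 1) [depth=1]
Event 19 (INT 0): INT 0 arrives: push (IRQ0, PC=0), enter IRQ0 at PC=0 (depth now 2) [depth=2]
Event 20 (EXEC): [IRQ0] PC=0: INC 1 -> ACC=1 [depth=2]
Event 21 (EXEC): [IRQ0] PC=1: DEC 1 -> ACC=0 [depth=2]
Event 22 (EXEC): [IRQ0] PC=2: IRET -> resume IRQ0 at PC=0 (depth now 1) [depth=1]
Event 23 (EXEC): [IRQ0] PC=0: INC 1 -> ACC=1 [depth=1]
Event 24 (EXEC): [IRQ0] PC=1: DEC 1 -> ACC=0 [depth=1]
Event 25 (EXEC): [IRQ0] PC=2: IRET -> resume MAIN at PC=1 (depth now 0) [depth=0]
Event 26 (EXEC): [MAIN] PC=1: NOP [depth=0]
Event 27 (EXEC): [MAIN] PC=2: INC 3 -> ACC=3 [depth=0]
Event 28 (EXEC): [MAIN] PC=3: NOP [depth=0]
Event 29 (EXEC): [MAIN] PC=4: DEC 3 -> ACC=0 [depth=0]
Event 30 (EXEC): [MAIN] PC=5: INC 2 -> ACC=2 [depth=0]
Event 31 (EXEC): [MAIN] PC=6: HALT [depth=0]
Max depth observed: 2

Answer: 2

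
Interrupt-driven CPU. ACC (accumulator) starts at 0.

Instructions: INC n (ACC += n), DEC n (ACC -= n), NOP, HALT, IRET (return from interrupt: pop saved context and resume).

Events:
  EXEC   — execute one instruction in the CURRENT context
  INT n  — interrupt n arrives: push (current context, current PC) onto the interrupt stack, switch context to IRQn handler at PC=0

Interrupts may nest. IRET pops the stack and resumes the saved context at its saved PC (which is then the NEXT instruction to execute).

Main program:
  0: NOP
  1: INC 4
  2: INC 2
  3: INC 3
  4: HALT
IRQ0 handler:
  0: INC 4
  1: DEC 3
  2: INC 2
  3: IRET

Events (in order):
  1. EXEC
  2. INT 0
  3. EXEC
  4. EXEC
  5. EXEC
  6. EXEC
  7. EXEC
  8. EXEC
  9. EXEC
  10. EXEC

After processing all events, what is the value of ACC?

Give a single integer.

Event 1 (EXEC): [MAIN] PC=0: NOP
Event 2 (INT 0): INT 0 arrives: push (MAIN, PC=1), enter IRQ0 at PC=0 (depth now 1)
Event 3 (EXEC): [IRQ0] PC=0: INC 4 -> ACC=4
Event 4 (EXEC): [IRQ0] PC=1: DEC 3 -> ACC=1
Event 5 (EXEC): [IRQ0] PC=2: INC 2 -> ACC=3
Event 6 (EXEC): [IRQ0] PC=3: IRET -> resume MAIN at PC=1 (depth now 0)
Event 7 (EXEC): [MAIN] PC=1: INC 4 -> ACC=7
Event 8 (EXEC): [MAIN] PC=2: INC 2 -> ACC=9
Event 9 (EXEC): [MAIN] PC=3: INC 3 -> ACC=12
Event 10 (EXEC): [MAIN] PC=4: HALT

Answer: 12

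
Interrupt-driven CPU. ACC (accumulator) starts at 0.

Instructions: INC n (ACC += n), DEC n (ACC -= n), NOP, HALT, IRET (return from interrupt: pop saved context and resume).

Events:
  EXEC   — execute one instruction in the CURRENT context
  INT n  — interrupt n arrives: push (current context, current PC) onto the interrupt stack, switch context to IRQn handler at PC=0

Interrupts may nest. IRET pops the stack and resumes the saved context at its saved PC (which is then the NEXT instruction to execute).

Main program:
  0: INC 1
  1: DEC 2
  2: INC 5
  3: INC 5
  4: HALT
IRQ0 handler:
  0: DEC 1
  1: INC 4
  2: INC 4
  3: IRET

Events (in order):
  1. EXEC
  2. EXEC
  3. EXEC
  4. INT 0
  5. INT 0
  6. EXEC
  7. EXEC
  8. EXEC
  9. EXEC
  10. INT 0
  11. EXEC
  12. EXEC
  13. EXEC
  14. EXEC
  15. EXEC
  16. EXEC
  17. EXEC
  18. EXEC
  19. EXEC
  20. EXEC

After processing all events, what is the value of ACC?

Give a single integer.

Event 1 (EXEC): [MAIN] PC=0: INC 1 -> ACC=1
Event 2 (EXEC): [MAIN] PC=1: DEC 2 -> ACC=-1
Event 3 (EXEC): [MAIN] PC=2: INC 5 -> ACC=4
Event 4 (INT 0): INT 0 arrives: push (MAIN, PC=3), enter IRQ0 at PC=0 (depth now 1)
Event 5 (INT 0): INT 0 arrives: push (IRQ0, PC=0), enter IRQ0 at PC=0 (depth now 2)
Event 6 (EXEC): [IRQ0] PC=0: DEC 1 -> ACC=3
Event 7 (EXEC): [IRQ0] PC=1: INC 4 -> ACC=7
Event 8 (EXEC): [IRQ0] PC=2: INC 4 -> ACC=11
Event 9 (EXEC): [IRQ0] PC=3: IRET -> resume IRQ0 at PC=0 (depth now 1)
Event 10 (INT 0): INT 0 arrives: push (IRQ0, PC=0), enter IRQ0 at PC=0 (depth now 2)
Event 11 (EXEC): [IRQ0] PC=0: DEC 1 -> ACC=10
Event 12 (EXEC): [IRQ0] PC=1: INC 4 -> ACC=14
Event 13 (EXEC): [IRQ0] PC=2: INC 4 -> ACC=18
Event 14 (EXEC): [IRQ0] PC=3: IRET -> resume IRQ0 at PC=0 (depth now 1)
Event 15 (EXEC): [IRQ0] PC=0: DEC 1 -> ACC=17
Event 16 (EXEC): [IRQ0] PC=1: INC 4 -> ACC=21
Event 17 (EXEC): [IRQ0] PC=2: INC 4 -> ACC=25
Event 18 (EXEC): [IRQ0] PC=3: IRET -> resume MAIN at PC=3 (depth now 0)
Event 19 (EXEC): [MAIN] PC=3: INC 5 -> ACC=30
Event 20 (EXEC): [MAIN] PC=4: HALT

Answer: 30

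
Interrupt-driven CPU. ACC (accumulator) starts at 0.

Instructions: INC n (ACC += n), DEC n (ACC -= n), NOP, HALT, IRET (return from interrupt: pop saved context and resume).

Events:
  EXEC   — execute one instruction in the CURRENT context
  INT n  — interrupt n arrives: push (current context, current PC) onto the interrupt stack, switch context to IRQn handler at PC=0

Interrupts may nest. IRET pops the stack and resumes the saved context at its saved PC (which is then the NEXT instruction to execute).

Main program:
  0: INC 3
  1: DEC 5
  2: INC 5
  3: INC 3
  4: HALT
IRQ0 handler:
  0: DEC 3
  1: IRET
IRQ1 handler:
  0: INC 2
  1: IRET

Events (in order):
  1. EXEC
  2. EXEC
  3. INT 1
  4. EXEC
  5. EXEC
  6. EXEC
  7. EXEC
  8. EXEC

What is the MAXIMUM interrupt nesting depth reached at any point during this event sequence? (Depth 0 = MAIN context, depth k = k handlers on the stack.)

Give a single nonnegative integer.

Event 1 (EXEC): [MAIN] PC=0: INC 3 -> ACC=3 [depth=0]
Event 2 (EXEC): [MAIN] PC=1: DEC 5 -> ACC=-2 [depth=0]
Event 3 (INT 1): INT 1 arrives: push (MAIN, PC=2), enter IRQ1 at PC=0 (depth now 1) [depth=1]
Event 4 (EXEC): [IRQ1] PC=0: INC 2 -> ACC=0 [depth=1]
Event 5 (EXEC): [IRQ1] PC=1: IRET -> resume MAIN at PC=2 (depth now 0) [depth=0]
Event 6 (EXEC): [MAIN] PC=2: INC 5 -> ACC=5 [depth=0]
Event 7 (EXEC): [MAIN] PC=3: INC 3 -> ACC=8 [depth=0]
Event 8 (EXEC): [MAIN] PC=4: HALT [depth=0]
Max depth observed: 1

Answer: 1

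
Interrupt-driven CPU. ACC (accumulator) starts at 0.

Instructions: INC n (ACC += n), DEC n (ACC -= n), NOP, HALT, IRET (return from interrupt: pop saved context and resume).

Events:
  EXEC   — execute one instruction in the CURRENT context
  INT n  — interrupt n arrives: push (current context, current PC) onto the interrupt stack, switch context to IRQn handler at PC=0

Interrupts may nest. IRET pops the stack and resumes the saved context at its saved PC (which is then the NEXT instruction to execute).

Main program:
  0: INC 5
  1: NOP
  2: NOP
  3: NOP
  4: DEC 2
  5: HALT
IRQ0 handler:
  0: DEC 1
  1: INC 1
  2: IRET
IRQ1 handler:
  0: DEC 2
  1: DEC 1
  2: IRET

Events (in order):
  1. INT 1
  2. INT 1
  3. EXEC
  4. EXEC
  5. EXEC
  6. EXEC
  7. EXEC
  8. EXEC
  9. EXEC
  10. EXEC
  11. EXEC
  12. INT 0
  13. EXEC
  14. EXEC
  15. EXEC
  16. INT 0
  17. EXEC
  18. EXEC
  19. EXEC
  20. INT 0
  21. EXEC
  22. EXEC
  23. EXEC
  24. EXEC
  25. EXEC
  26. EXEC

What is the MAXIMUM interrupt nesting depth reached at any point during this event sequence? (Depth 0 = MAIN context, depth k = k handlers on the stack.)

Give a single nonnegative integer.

Answer: 2

Derivation:
Event 1 (INT 1): INT 1 arrives: push (MAIN, PC=0), enter IRQ1 at PC=0 (depth now 1) [depth=1]
Event 2 (INT 1): INT 1 arrives: push (IRQ1, PC=0), enter IRQ1 at PC=0 (depth now 2) [depth=2]
Event 3 (EXEC): [IRQ1] PC=0: DEC 2 -> ACC=-2 [depth=2]
Event 4 (EXEC): [IRQ1] PC=1: DEC 1 -> ACC=-3 [depth=2]
Event 5 (EXEC): [IRQ1] PC=2: IRET -> resume IRQ1 at PC=0 (depth now 1) [depth=1]
Event 6 (EXEC): [IRQ1] PC=0: DEC 2 -> ACC=-5 [depth=1]
Event 7 (EXEC): [IRQ1] PC=1: DEC 1 -> ACC=-6 [depth=1]
Event 8 (EXEC): [IRQ1] PC=2: IRET -> resume MAIN at PC=0 (depth now 0) [depth=0]
Event 9 (EXEC): [MAIN] PC=0: INC 5 -> ACC=-1 [depth=0]
Event 10 (EXEC): [MAIN] PC=1: NOP [depth=0]
Event 11 (EXEC): [MAIN] PC=2: NOP [depth=0]
Event 12 (INT 0): INT 0 arrives: push (MAIN, PC=3), enter IRQ0 at PC=0 (depth now 1) [depth=1]
Event 13 (EXEC): [IRQ0] PC=0: DEC 1 -> ACC=-2 [depth=1]
Event 14 (EXEC): [IRQ0] PC=1: INC 1 -> ACC=-1 [depth=1]
Event 15 (EXEC): [IRQ0] PC=2: IRET -> resume MAIN at PC=3 (depth now 0) [depth=0]
Event 16 (INT 0): INT 0 arrives: push (MAIN, PC=3), enter IRQ0 at PC=0 (depth now 1) [depth=1]
Event 17 (EXEC): [IRQ0] PC=0: DEC 1 -> ACC=-2 [depth=1]
Event 18 (EXEC): [IRQ0] PC=1: INC 1 -> ACC=-1 [depth=1]
Event 19 (EXEC): [IRQ0] PC=2: IRET -> resume MAIN at PC=3 (depth now 0) [depth=0]
Event 20 (INT 0): INT 0 arrives: push (MAIN, PC=3), enter IRQ0 at PC=0 (depth now 1) [depth=1]
Event 21 (EXEC): [IRQ0] PC=0: DEC 1 -> ACC=-2 [depth=1]
Event 22 (EXEC): [IRQ0] PC=1: INC 1 -> ACC=-1 [depth=1]
Event 23 (EXEC): [IRQ0] PC=2: IRET -> resume MAIN at PC=3 (depth now 0) [depth=0]
Event 24 (EXEC): [MAIN] PC=3: NOP [depth=0]
Event 25 (EXEC): [MAIN] PC=4: DEC 2 -> ACC=-3 [depth=0]
Event 26 (EXEC): [MAIN] PC=5: HALT [depth=0]
Max depth observed: 2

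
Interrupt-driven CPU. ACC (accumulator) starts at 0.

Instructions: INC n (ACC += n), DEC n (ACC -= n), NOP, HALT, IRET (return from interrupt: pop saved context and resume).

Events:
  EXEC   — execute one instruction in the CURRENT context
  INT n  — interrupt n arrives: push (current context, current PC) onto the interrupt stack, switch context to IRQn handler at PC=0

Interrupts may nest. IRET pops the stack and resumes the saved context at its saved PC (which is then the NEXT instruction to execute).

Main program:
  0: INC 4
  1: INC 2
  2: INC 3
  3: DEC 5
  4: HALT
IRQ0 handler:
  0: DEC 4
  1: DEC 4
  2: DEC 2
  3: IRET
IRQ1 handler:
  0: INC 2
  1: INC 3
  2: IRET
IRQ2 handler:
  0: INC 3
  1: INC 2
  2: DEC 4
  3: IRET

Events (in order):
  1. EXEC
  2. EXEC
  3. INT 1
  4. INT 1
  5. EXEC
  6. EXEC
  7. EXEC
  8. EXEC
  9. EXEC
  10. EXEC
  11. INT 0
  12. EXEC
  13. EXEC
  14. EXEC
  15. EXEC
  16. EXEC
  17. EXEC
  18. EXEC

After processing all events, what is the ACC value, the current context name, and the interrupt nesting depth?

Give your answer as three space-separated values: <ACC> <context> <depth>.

Answer: 4 MAIN 0

Derivation:
Event 1 (EXEC): [MAIN] PC=0: INC 4 -> ACC=4
Event 2 (EXEC): [MAIN] PC=1: INC 2 -> ACC=6
Event 3 (INT 1): INT 1 arrives: push (MAIN, PC=2), enter IRQ1 at PC=0 (depth now 1)
Event 4 (INT 1): INT 1 arrives: push (IRQ1, PC=0), enter IRQ1 at PC=0 (depth now 2)
Event 5 (EXEC): [IRQ1] PC=0: INC 2 -> ACC=8
Event 6 (EXEC): [IRQ1] PC=1: INC 3 -> ACC=11
Event 7 (EXEC): [IRQ1] PC=2: IRET -> resume IRQ1 at PC=0 (depth now 1)
Event 8 (EXEC): [IRQ1] PC=0: INC 2 -> ACC=13
Event 9 (EXEC): [IRQ1] PC=1: INC 3 -> ACC=16
Event 10 (EXEC): [IRQ1] PC=2: IRET -> resume MAIN at PC=2 (depth now 0)
Event 11 (INT 0): INT 0 arrives: push (MAIN, PC=2), enter IRQ0 at PC=0 (depth now 1)
Event 12 (EXEC): [IRQ0] PC=0: DEC 4 -> ACC=12
Event 13 (EXEC): [IRQ0] PC=1: DEC 4 -> ACC=8
Event 14 (EXEC): [IRQ0] PC=2: DEC 2 -> ACC=6
Event 15 (EXEC): [IRQ0] PC=3: IRET -> resume MAIN at PC=2 (depth now 0)
Event 16 (EXEC): [MAIN] PC=2: INC 3 -> ACC=9
Event 17 (EXEC): [MAIN] PC=3: DEC 5 -> ACC=4
Event 18 (EXEC): [MAIN] PC=4: HALT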